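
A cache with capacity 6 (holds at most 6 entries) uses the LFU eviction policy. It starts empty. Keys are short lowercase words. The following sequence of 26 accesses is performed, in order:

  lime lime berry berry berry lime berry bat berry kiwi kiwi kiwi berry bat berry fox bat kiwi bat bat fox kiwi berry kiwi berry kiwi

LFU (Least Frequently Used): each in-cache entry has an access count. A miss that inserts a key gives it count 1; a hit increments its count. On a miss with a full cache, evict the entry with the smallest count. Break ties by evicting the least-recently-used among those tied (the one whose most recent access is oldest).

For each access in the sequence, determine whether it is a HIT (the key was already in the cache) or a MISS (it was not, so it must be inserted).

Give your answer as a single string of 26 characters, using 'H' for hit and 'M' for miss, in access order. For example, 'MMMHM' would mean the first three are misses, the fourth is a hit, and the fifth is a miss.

Answer: MHMHHHHMHMHHHHHMHHHHHHHHHH

Derivation:
LFU simulation (capacity=6):
  1. access lime: MISS. Cache: [lime(c=1)]
  2. access lime: HIT, count now 2. Cache: [lime(c=2)]
  3. access berry: MISS. Cache: [berry(c=1) lime(c=2)]
  4. access berry: HIT, count now 2. Cache: [lime(c=2) berry(c=2)]
  5. access berry: HIT, count now 3. Cache: [lime(c=2) berry(c=3)]
  6. access lime: HIT, count now 3. Cache: [berry(c=3) lime(c=3)]
  7. access berry: HIT, count now 4. Cache: [lime(c=3) berry(c=4)]
  8. access bat: MISS. Cache: [bat(c=1) lime(c=3) berry(c=4)]
  9. access berry: HIT, count now 5. Cache: [bat(c=1) lime(c=3) berry(c=5)]
  10. access kiwi: MISS. Cache: [bat(c=1) kiwi(c=1) lime(c=3) berry(c=5)]
  11. access kiwi: HIT, count now 2. Cache: [bat(c=1) kiwi(c=2) lime(c=3) berry(c=5)]
  12. access kiwi: HIT, count now 3. Cache: [bat(c=1) lime(c=3) kiwi(c=3) berry(c=5)]
  13. access berry: HIT, count now 6. Cache: [bat(c=1) lime(c=3) kiwi(c=3) berry(c=6)]
  14. access bat: HIT, count now 2. Cache: [bat(c=2) lime(c=3) kiwi(c=3) berry(c=6)]
  15. access berry: HIT, count now 7. Cache: [bat(c=2) lime(c=3) kiwi(c=3) berry(c=7)]
  16. access fox: MISS. Cache: [fox(c=1) bat(c=2) lime(c=3) kiwi(c=3) berry(c=7)]
  17. access bat: HIT, count now 3. Cache: [fox(c=1) lime(c=3) kiwi(c=3) bat(c=3) berry(c=7)]
  18. access kiwi: HIT, count now 4. Cache: [fox(c=1) lime(c=3) bat(c=3) kiwi(c=4) berry(c=7)]
  19. access bat: HIT, count now 4. Cache: [fox(c=1) lime(c=3) kiwi(c=4) bat(c=4) berry(c=7)]
  20. access bat: HIT, count now 5. Cache: [fox(c=1) lime(c=3) kiwi(c=4) bat(c=5) berry(c=7)]
  21. access fox: HIT, count now 2. Cache: [fox(c=2) lime(c=3) kiwi(c=4) bat(c=5) berry(c=7)]
  22. access kiwi: HIT, count now 5. Cache: [fox(c=2) lime(c=3) bat(c=5) kiwi(c=5) berry(c=7)]
  23. access berry: HIT, count now 8. Cache: [fox(c=2) lime(c=3) bat(c=5) kiwi(c=5) berry(c=8)]
  24. access kiwi: HIT, count now 6. Cache: [fox(c=2) lime(c=3) bat(c=5) kiwi(c=6) berry(c=8)]
  25. access berry: HIT, count now 9. Cache: [fox(c=2) lime(c=3) bat(c=5) kiwi(c=6) berry(c=9)]
  26. access kiwi: HIT, count now 7. Cache: [fox(c=2) lime(c=3) bat(c=5) kiwi(c=7) berry(c=9)]
Total: 21 hits, 5 misses, 0 evictions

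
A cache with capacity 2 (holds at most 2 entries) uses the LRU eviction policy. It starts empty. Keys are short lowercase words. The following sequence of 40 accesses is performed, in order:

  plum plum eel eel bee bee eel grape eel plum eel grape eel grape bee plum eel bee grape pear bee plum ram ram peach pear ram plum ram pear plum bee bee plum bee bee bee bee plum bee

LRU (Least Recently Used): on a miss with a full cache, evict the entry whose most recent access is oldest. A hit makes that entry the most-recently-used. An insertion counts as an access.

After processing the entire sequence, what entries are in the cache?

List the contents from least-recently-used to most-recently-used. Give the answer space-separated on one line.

LRU simulation (capacity=2):
  1. access plum: MISS. Cache (LRU->MRU): [plum]
  2. access plum: HIT. Cache (LRU->MRU): [plum]
  3. access eel: MISS. Cache (LRU->MRU): [plum eel]
  4. access eel: HIT. Cache (LRU->MRU): [plum eel]
  5. access bee: MISS, evict plum. Cache (LRU->MRU): [eel bee]
  6. access bee: HIT. Cache (LRU->MRU): [eel bee]
  7. access eel: HIT. Cache (LRU->MRU): [bee eel]
  8. access grape: MISS, evict bee. Cache (LRU->MRU): [eel grape]
  9. access eel: HIT. Cache (LRU->MRU): [grape eel]
  10. access plum: MISS, evict grape. Cache (LRU->MRU): [eel plum]
  11. access eel: HIT. Cache (LRU->MRU): [plum eel]
  12. access grape: MISS, evict plum. Cache (LRU->MRU): [eel grape]
  13. access eel: HIT. Cache (LRU->MRU): [grape eel]
  14. access grape: HIT. Cache (LRU->MRU): [eel grape]
  15. access bee: MISS, evict eel. Cache (LRU->MRU): [grape bee]
  16. access plum: MISS, evict grape. Cache (LRU->MRU): [bee plum]
  17. access eel: MISS, evict bee. Cache (LRU->MRU): [plum eel]
  18. access bee: MISS, evict plum. Cache (LRU->MRU): [eel bee]
  19. access grape: MISS, evict eel. Cache (LRU->MRU): [bee grape]
  20. access pear: MISS, evict bee. Cache (LRU->MRU): [grape pear]
  21. access bee: MISS, evict grape. Cache (LRU->MRU): [pear bee]
  22. access plum: MISS, evict pear. Cache (LRU->MRU): [bee plum]
  23. access ram: MISS, evict bee. Cache (LRU->MRU): [plum ram]
  24. access ram: HIT. Cache (LRU->MRU): [plum ram]
  25. access peach: MISS, evict plum. Cache (LRU->MRU): [ram peach]
  26. access pear: MISS, evict ram. Cache (LRU->MRU): [peach pear]
  27. access ram: MISS, evict peach. Cache (LRU->MRU): [pear ram]
  28. access plum: MISS, evict pear. Cache (LRU->MRU): [ram plum]
  29. access ram: HIT. Cache (LRU->MRU): [plum ram]
  30. access pear: MISS, evict plum. Cache (LRU->MRU): [ram pear]
  31. access plum: MISS, evict ram. Cache (LRU->MRU): [pear plum]
  32. access bee: MISS, evict pear. Cache (LRU->MRU): [plum bee]
  33. access bee: HIT. Cache (LRU->MRU): [plum bee]
  34. access plum: HIT. Cache (LRU->MRU): [bee plum]
  35. access bee: HIT. Cache (LRU->MRU): [plum bee]
  36. access bee: HIT. Cache (LRU->MRU): [plum bee]
  37. access bee: HIT. Cache (LRU->MRU): [plum bee]
  38. access bee: HIT. Cache (LRU->MRU): [plum bee]
  39. access plum: HIT. Cache (LRU->MRU): [bee plum]
  40. access bee: HIT. Cache (LRU->MRU): [plum bee]
Total: 18 hits, 22 misses, 20 evictions

Answer: plum bee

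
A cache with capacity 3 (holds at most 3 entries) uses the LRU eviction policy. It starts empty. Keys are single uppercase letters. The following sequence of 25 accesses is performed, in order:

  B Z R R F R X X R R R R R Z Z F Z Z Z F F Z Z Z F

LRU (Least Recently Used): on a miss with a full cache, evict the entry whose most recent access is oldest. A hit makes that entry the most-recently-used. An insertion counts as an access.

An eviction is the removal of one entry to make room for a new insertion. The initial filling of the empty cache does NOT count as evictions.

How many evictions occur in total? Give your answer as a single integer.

Answer: 4

Derivation:
LRU simulation (capacity=3):
  1. access B: MISS. Cache (LRU->MRU): [B]
  2. access Z: MISS. Cache (LRU->MRU): [B Z]
  3. access R: MISS. Cache (LRU->MRU): [B Z R]
  4. access R: HIT. Cache (LRU->MRU): [B Z R]
  5. access F: MISS, evict B. Cache (LRU->MRU): [Z R F]
  6. access R: HIT. Cache (LRU->MRU): [Z F R]
  7. access X: MISS, evict Z. Cache (LRU->MRU): [F R X]
  8. access X: HIT. Cache (LRU->MRU): [F R X]
  9. access R: HIT. Cache (LRU->MRU): [F X R]
  10. access R: HIT. Cache (LRU->MRU): [F X R]
  11. access R: HIT. Cache (LRU->MRU): [F X R]
  12. access R: HIT. Cache (LRU->MRU): [F X R]
  13. access R: HIT. Cache (LRU->MRU): [F X R]
  14. access Z: MISS, evict F. Cache (LRU->MRU): [X R Z]
  15. access Z: HIT. Cache (LRU->MRU): [X R Z]
  16. access F: MISS, evict X. Cache (LRU->MRU): [R Z F]
  17. access Z: HIT. Cache (LRU->MRU): [R F Z]
  18. access Z: HIT. Cache (LRU->MRU): [R F Z]
  19. access Z: HIT. Cache (LRU->MRU): [R F Z]
  20. access F: HIT. Cache (LRU->MRU): [R Z F]
  21. access F: HIT. Cache (LRU->MRU): [R Z F]
  22. access Z: HIT. Cache (LRU->MRU): [R F Z]
  23. access Z: HIT. Cache (LRU->MRU): [R F Z]
  24. access Z: HIT. Cache (LRU->MRU): [R F Z]
  25. access F: HIT. Cache (LRU->MRU): [R Z F]
Total: 18 hits, 7 misses, 4 evictions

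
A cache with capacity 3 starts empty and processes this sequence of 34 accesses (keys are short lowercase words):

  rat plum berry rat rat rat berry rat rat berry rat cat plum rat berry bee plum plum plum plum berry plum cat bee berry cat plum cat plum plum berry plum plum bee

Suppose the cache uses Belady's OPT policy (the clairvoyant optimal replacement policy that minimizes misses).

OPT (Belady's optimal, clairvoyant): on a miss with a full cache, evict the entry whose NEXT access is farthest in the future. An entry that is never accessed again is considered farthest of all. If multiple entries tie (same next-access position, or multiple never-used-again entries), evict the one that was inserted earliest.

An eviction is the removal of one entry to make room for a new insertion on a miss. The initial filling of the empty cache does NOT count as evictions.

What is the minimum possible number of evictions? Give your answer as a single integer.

Answer: 6

Derivation:
OPT (Belady) simulation (capacity=3):
  1. access rat: MISS. Cache: [rat]
  2. access plum: MISS. Cache: [rat plum]
  3. access berry: MISS. Cache: [rat plum berry]
  4. access rat: HIT. Next use of rat: step 5. Cache: [rat plum berry]
  5. access rat: HIT. Next use of rat: step 6. Cache: [rat plum berry]
  6. access rat: HIT. Next use of rat: step 8. Cache: [rat plum berry]
  7. access berry: HIT. Next use of berry: step 10. Cache: [rat plum berry]
  8. access rat: HIT. Next use of rat: step 9. Cache: [rat plum berry]
  9. access rat: HIT. Next use of rat: step 11. Cache: [rat plum berry]
  10. access berry: HIT. Next use of berry: step 15. Cache: [rat plum berry]
  11. access rat: HIT. Next use of rat: step 14. Cache: [rat plum berry]
  12. access cat: MISS, evict berry (next use: step 15). Cache: [rat plum cat]
  13. access plum: HIT. Next use of plum: step 17. Cache: [rat plum cat]
  14. access rat: HIT. Next use of rat: never. Cache: [rat plum cat]
  15. access berry: MISS, evict rat (next use: never). Cache: [plum cat berry]
  16. access bee: MISS, evict cat (next use: step 23). Cache: [plum berry bee]
  17. access plum: HIT. Next use of plum: step 18. Cache: [plum berry bee]
  18. access plum: HIT. Next use of plum: step 19. Cache: [plum berry bee]
  19. access plum: HIT. Next use of plum: step 20. Cache: [plum berry bee]
  20. access plum: HIT. Next use of plum: step 22. Cache: [plum berry bee]
  21. access berry: HIT. Next use of berry: step 25. Cache: [plum berry bee]
  22. access plum: HIT. Next use of plum: step 27. Cache: [plum berry bee]
  23. access cat: MISS, evict plum (next use: step 27). Cache: [berry bee cat]
  24. access bee: HIT. Next use of bee: step 34. Cache: [berry bee cat]
  25. access berry: HIT. Next use of berry: step 31. Cache: [berry bee cat]
  26. access cat: HIT. Next use of cat: step 28. Cache: [berry bee cat]
  27. access plum: MISS, evict bee (next use: step 34). Cache: [berry cat plum]
  28. access cat: HIT. Next use of cat: never. Cache: [berry cat plum]
  29. access plum: HIT. Next use of plum: step 30. Cache: [berry cat plum]
  30. access plum: HIT. Next use of plum: step 32. Cache: [berry cat plum]
  31. access berry: HIT. Next use of berry: never. Cache: [berry cat plum]
  32. access plum: HIT. Next use of plum: step 33. Cache: [berry cat plum]
  33. access plum: HIT. Next use of plum: never. Cache: [berry cat plum]
  34. access bee: MISS, evict berry (next use: never). Cache: [cat plum bee]
Total: 25 hits, 9 misses, 6 evictions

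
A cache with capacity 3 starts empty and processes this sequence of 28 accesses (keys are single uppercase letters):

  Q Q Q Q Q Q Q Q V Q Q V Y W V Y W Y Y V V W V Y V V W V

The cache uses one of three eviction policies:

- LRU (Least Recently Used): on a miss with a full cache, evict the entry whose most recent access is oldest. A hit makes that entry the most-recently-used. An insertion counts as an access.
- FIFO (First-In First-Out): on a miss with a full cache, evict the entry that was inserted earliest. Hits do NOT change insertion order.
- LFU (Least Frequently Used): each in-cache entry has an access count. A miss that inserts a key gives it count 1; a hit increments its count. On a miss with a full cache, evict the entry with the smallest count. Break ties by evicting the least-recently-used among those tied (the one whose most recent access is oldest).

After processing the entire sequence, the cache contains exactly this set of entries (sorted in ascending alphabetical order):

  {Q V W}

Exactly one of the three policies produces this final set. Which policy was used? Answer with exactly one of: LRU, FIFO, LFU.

Answer: LFU

Derivation:
Simulating under each policy and comparing final sets:
  LRU: final set = {V W Y} -> differs
  FIFO: final set = {V W Y} -> differs
  LFU: final set = {Q V W} -> MATCHES target
Only LFU produces the target set.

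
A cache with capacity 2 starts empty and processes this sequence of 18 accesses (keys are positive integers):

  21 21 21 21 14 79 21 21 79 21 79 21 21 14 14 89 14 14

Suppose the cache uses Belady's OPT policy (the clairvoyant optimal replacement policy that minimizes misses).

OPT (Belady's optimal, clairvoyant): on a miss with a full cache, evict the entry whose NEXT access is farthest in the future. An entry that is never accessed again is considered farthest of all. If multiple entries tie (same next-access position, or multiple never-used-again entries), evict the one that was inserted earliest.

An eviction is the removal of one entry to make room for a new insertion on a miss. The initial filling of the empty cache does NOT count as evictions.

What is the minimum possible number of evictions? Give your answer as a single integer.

OPT (Belady) simulation (capacity=2):
  1. access 21: MISS. Cache: [21]
  2. access 21: HIT. Next use of 21: step 3. Cache: [21]
  3. access 21: HIT. Next use of 21: step 4. Cache: [21]
  4. access 21: HIT. Next use of 21: step 7. Cache: [21]
  5. access 14: MISS. Cache: [21 14]
  6. access 79: MISS, evict 14 (next use: step 14). Cache: [21 79]
  7. access 21: HIT. Next use of 21: step 8. Cache: [21 79]
  8. access 21: HIT. Next use of 21: step 10. Cache: [21 79]
  9. access 79: HIT. Next use of 79: step 11. Cache: [21 79]
  10. access 21: HIT. Next use of 21: step 12. Cache: [21 79]
  11. access 79: HIT. Next use of 79: never. Cache: [21 79]
  12. access 21: HIT. Next use of 21: step 13. Cache: [21 79]
  13. access 21: HIT. Next use of 21: never. Cache: [21 79]
  14. access 14: MISS, evict 21 (next use: never). Cache: [79 14]
  15. access 14: HIT. Next use of 14: step 17. Cache: [79 14]
  16. access 89: MISS, evict 79 (next use: never). Cache: [14 89]
  17. access 14: HIT. Next use of 14: step 18. Cache: [14 89]
  18. access 14: HIT. Next use of 14: never. Cache: [14 89]
Total: 13 hits, 5 misses, 3 evictions

Answer: 3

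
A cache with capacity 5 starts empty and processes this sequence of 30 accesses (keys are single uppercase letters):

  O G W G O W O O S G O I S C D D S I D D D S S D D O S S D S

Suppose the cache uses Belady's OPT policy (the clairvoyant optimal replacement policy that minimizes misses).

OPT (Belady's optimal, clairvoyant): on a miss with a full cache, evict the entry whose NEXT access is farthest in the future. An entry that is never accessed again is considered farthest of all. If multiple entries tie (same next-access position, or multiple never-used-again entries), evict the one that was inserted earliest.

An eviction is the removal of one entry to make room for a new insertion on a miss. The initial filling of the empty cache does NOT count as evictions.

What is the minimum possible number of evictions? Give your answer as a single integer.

Answer: 2

Derivation:
OPT (Belady) simulation (capacity=5):
  1. access O: MISS. Cache: [O]
  2. access G: MISS. Cache: [O G]
  3. access W: MISS. Cache: [O G W]
  4. access G: HIT. Next use of G: step 10. Cache: [O G W]
  5. access O: HIT. Next use of O: step 7. Cache: [O G W]
  6. access W: HIT. Next use of W: never. Cache: [O G W]
  7. access O: HIT. Next use of O: step 8. Cache: [O G W]
  8. access O: HIT. Next use of O: step 11. Cache: [O G W]
  9. access S: MISS. Cache: [O G W S]
  10. access G: HIT. Next use of G: never. Cache: [O G W S]
  11. access O: HIT. Next use of O: step 26. Cache: [O G W S]
  12. access I: MISS. Cache: [O G W S I]
  13. access S: HIT. Next use of S: step 17. Cache: [O G W S I]
  14. access C: MISS, evict G (next use: never). Cache: [O W S I C]
  15. access D: MISS, evict W (next use: never). Cache: [O S I C D]
  16. access D: HIT. Next use of D: step 19. Cache: [O S I C D]
  17. access S: HIT. Next use of S: step 22. Cache: [O S I C D]
  18. access I: HIT. Next use of I: never. Cache: [O S I C D]
  19. access D: HIT. Next use of D: step 20. Cache: [O S I C D]
  20. access D: HIT. Next use of D: step 21. Cache: [O S I C D]
  21. access D: HIT. Next use of D: step 24. Cache: [O S I C D]
  22. access S: HIT. Next use of S: step 23. Cache: [O S I C D]
  23. access S: HIT. Next use of S: step 27. Cache: [O S I C D]
  24. access D: HIT. Next use of D: step 25. Cache: [O S I C D]
  25. access D: HIT. Next use of D: step 29. Cache: [O S I C D]
  26. access O: HIT. Next use of O: never. Cache: [O S I C D]
  27. access S: HIT. Next use of S: step 28. Cache: [O S I C D]
  28. access S: HIT. Next use of S: step 30. Cache: [O S I C D]
  29. access D: HIT. Next use of D: never. Cache: [O S I C D]
  30. access S: HIT. Next use of S: never. Cache: [O S I C D]
Total: 23 hits, 7 misses, 2 evictions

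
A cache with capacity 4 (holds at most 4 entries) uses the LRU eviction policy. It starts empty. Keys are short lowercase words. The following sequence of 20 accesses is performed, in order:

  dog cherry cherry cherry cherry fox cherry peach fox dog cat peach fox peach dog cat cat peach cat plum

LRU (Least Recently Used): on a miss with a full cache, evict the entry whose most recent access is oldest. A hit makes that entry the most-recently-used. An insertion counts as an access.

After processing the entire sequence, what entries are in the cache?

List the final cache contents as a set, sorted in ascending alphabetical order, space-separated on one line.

LRU simulation (capacity=4):
  1. access dog: MISS. Cache (LRU->MRU): [dog]
  2. access cherry: MISS. Cache (LRU->MRU): [dog cherry]
  3. access cherry: HIT. Cache (LRU->MRU): [dog cherry]
  4. access cherry: HIT. Cache (LRU->MRU): [dog cherry]
  5. access cherry: HIT. Cache (LRU->MRU): [dog cherry]
  6. access fox: MISS. Cache (LRU->MRU): [dog cherry fox]
  7. access cherry: HIT. Cache (LRU->MRU): [dog fox cherry]
  8. access peach: MISS. Cache (LRU->MRU): [dog fox cherry peach]
  9. access fox: HIT. Cache (LRU->MRU): [dog cherry peach fox]
  10. access dog: HIT. Cache (LRU->MRU): [cherry peach fox dog]
  11. access cat: MISS, evict cherry. Cache (LRU->MRU): [peach fox dog cat]
  12. access peach: HIT. Cache (LRU->MRU): [fox dog cat peach]
  13. access fox: HIT. Cache (LRU->MRU): [dog cat peach fox]
  14. access peach: HIT. Cache (LRU->MRU): [dog cat fox peach]
  15. access dog: HIT. Cache (LRU->MRU): [cat fox peach dog]
  16. access cat: HIT. Cache (LRU->MRU): [fox peach dog cat]
  17. access cat: HIT. Cache (LRU->MRU): [fox peach dog cat]
  18. access peach: HIT. Cache (LRU->MRU): [fox dog cat peach]
  19. access cat: HIT. Cache (LRU->MRU): [fox dog peach cat]
  20. access plum: MISS, evict fox. Cache (LRU->MRU): [dog peach cat plum]
Total: 14 hits, 6 misses, 2 evictions

Answer: cat dog peach plum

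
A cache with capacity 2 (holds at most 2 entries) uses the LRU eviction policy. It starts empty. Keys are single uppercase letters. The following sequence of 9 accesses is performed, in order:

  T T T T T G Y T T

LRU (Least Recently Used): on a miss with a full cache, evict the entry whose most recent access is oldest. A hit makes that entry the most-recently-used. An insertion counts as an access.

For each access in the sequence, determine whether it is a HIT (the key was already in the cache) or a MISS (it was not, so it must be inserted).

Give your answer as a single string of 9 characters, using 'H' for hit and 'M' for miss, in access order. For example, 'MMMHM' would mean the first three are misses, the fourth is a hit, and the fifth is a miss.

Answer: MHHHHMMMH

Derivation:
LRU simulation (capacity=2):
  1. access T: MISS. Cache (LRU->MRU): [T]
  2. access T: HIT. Cache (LRU->MRU): [T]
  3. access T: HIT. Cache (LRU->MRU): [T]
  4. access T: HIT. Cache (LRU->MRU): [T]
  5. access T: HIT. Cache (LRU->MRU): [T]
  6. access G: MISS. Cache (LRU->MRU): [T G]
  7. access Y: MISS, evict T. Cache (LRU->MRU): [G Y]
  8. access T: MISS, evict G. Cache (LRU->MRU): [Y T]
  9. access T: HIT. Cache (LRU->MRU): [Y T]
Total: 5 hits, 4 misses, 2 evictions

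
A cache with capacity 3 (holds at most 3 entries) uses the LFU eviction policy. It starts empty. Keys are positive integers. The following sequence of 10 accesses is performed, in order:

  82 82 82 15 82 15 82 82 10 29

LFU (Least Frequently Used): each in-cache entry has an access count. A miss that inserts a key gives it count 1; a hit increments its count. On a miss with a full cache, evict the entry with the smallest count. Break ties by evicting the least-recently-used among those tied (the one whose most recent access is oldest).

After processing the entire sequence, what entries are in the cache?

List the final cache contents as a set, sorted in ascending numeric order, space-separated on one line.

Answer: 15 29 82

Derivation:
LFU simulation (capacity=3):
  1. access 82: MISS. Cache: [82(c=1)]
  2. access 82: HIT, count now 2. Cache: [82(c=2)]
  3. access 82: HIT, count now 3. Cache: [82(c=3)]
  4. access 15: MISS. Cache: [15(c=1) 82(c=3)]
  5. access 82: HIT, count now 4. Cache: [15(c=1) 82(c=4)]
  6. access 15: HIT, count now 2. Cache: [15(c=2) 82(c=4)]
  7. access 82: HIT, count now 5. Cache: [15(c=2) 82(c=5)]
  8. access 82: HIT, count now 6. Cache: [15(c=2) 82(c=6)]
  9. access 10: MISS. Cache: [10(c=1) 15(c=2) 82(c=6)]
  10. access 29: MISS, evict 10(c=1). Cache: [29(c=1) 15(c=2) 82(c=6)]
Total: 6 hits, 4 misses, 1 evictions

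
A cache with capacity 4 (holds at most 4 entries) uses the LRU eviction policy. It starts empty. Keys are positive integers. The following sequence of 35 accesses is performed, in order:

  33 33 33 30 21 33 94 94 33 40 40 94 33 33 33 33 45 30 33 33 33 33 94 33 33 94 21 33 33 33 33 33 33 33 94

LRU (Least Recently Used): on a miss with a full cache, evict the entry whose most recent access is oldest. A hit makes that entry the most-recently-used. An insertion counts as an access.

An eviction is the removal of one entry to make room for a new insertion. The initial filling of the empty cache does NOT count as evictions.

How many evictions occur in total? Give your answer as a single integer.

LRU simulation (capacity=4):
  1. access 33: MISS. Cache (LRU->MRU): [33]
  2. access 33: HIT. Cache (LRU->MRU): [33]
  3. access 33: HIT. Cache (LRU->MRU): [33]
  4. access 30: MISS. Cache (LRU->MRU): [33 30]
  5. access 21: MISS. Cache (LRU->MRU): [33 30 21]
  6. access 33: HIT. Cache (LRU->MRU): [30 21 33]
  7. access 94: MISS. Cache (LRU->MRU): [30 21 33 94]
  8. access 94: HIT. Cache (LRU->MRU): [30 21 33 94]
  9. access 33: HIT. Cache (LRU->MRU): [30 21 94 33]
  10. access 40: MISS, evict 30. Cache (LRU->MRU): [21 94 33 40]
  11. access 40: HIT. Cache (LRU->MRU): [21 94 33 40]
  12. access 94: HIT. Cache (LRU->MRU): [21 33 40 94]
  13. access 33: HIT. Cache (LRU->MRU): [21 40 94 33]
  14. access 33: HIT. Cache (LRU->MRU): [21 40 94 33]
  15. access 33: HIT. Cache (LRU->MRU): [21 40 94 33]
  16. access 33: HIT. Cache (LRU->MRU): [21 40 94 33]
  17. access 45: MISS, evict 21. Cache (LRU->MRU): [40 94 33 45]
  18. access 30: MISS, evict 40. Cache (LRU->MRU): [94 33 45 30]
  19. access 33: HIT. Cache (LRU->MRU): [94 45 30 33]
  20. access 33: HIT. Cache (LRU->MRU): [94 45 30 33]
  21. access 33: HIT. Cache (LRU->MRU): [94 45 30 33]
  22. access 33: HIT. Cache (LRU->MRU): [94 45 30 33]
  23. access 94: HIT. Cache (LRU->MRU): [45 30 33 94]
  24. access 33: HIT. Cache (LRU->MRU): [45 30 94 33]
  25. access 33: HIT. Cache (LRU->MRU): [45 30 94 33]
  26. access 94: HIT. Cache (LRU->MRU): [45 30 33 94]
  27. access 21: MISS, evict 45. Cache (LRU->MRU): [30 33 94 21]
  28. access 33: HIT. Cache (LRU->MRU): [30 94 21 33]
  29. access 33: HIT. Cache (LRU->MRU): [30 94 21 33]
  30. access 33: HIT. Cache (LRU->MRU): [30 94 21 33]
  31. access 33: HIT. Cache (LRU->MRU): [30 94 21 33]
  32. access 33: HIT. Cache (LRU->MRU): [30 94 21 33]
  33. access 33: HIT. Cache (LRU->MRU): [30 94 21 33]
  34. access 33: HIT. Cache (LRU->MRU): [30 94 21 33]
  35. access 94: HIT. Cache (LRU->MRU): [30 21 33 94]
Total: 27 hits, 8 misses, 4 evictions

Answer: 4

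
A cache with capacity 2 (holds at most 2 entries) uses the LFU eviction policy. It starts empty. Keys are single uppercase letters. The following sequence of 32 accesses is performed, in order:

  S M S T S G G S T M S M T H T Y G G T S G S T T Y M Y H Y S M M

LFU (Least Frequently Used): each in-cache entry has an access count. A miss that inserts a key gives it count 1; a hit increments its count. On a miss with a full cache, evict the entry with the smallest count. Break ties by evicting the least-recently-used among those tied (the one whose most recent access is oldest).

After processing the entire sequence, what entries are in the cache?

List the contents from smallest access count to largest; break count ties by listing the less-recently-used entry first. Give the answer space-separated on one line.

LFU simulation (capacity=2):
  1. access S: MISS. Cache: [S(c=1)]
  2. access M: MISS. Cache: [S(c=1) M(c=1)]
  3. access S: HIT, count now 2. Cache: [M(c=1) S(c=2)]
  4. access T: MISS, evict M(c=1). Cache: [T(c=1) S(c=2)]
  5. access S: HIT, count now 3. Cache: [T(c=1) S(c=3)]
  6. access G: MISS, evict T(c=1). Cache: [G(c=1) S(c=3)]
  7. access G: HIT, count now 2. Cache: [G(c=2) S(c=3)]
  8. access S: HIT, count now 4. Cache: [G(c=2) S(c=4)]
  9. access T: MISS, evict G(c=2). Cache: [T(c=1) S(c=4)]
  10. access M: MISS, evict T(c=1). Cache: [M(c=1) S(c=4)]
  11. access S: HIT, count now 5. Cache: [M(c=1) S(c=5)]
  12. access M: HIT, count now 2. Cache: [M(c=2) S(c=5)]
  13. access T: MISS, evict M(c=2). Cache: [T(c=1) S(c=5)]
  14. access H: MISS, evict T(c=1). Cache: [H(c=1) S(c=5)]
  15. access T: MISS, evict H(c=1). Cache: [T(c=1) S(c=5)]
  16. access Y: MISS, evict T(c=1). Cache: [Y(c=1) S(c=5)]
  17. access G: MISS, evict Y(c=1). Cache: [G(c=1) S(c=5)]
  18. access G: HIT, count now 2. Cache: [G(c=2) S(c=5)]
  19. access T: MISS, evict G(c=2). Cache: [T(c=1) S(c=5)]
  20. access S: HIT, count now 6. Cache: [T(c=1) S(c=6)]
  21. access G: MISS, evict T(c=1). Cache: [G(c=1) S(c=6)]
  22. access S: HIT, count now 7. Cache: [G(c=1) S(c=7)]
  23. access T: MISS, evict G(c=1). Cache: [T(c=1) S(c=7)]
  24. access T: HIT, count now 2. Cache: [T(c=2) S(c=7)]
  25. access Y: MISS, evict T(c=2). Cache: [Y(c=1) S(c=7)]
  26. access M: MISS, evict Y(c=1). Cache: [M(c=1) S(c=7)]
  27. access Y: MISS, evict M(c=1). Cache: [Y(c=1) S(c=7)]
  28. access H: MISS, evict Y(c=1). Cache: [H(c=1) S(c=7)]
  29. access Y: MISS, evict H(c=1). Cache: [Y(c=1) S(c=7)]
  30. access S: HIT, count now 8. Cache: [Y(c=1) S(c=8)]
  31. access M: MISS, evict Y(c=1). Cache: [M(c=1) S(c=8)]
  32. access M: HIT, count now 2. Cache: [M(c=2) S(c=8)]
Total: 12 hits, 20 misses, 18 evictions

Answer: M S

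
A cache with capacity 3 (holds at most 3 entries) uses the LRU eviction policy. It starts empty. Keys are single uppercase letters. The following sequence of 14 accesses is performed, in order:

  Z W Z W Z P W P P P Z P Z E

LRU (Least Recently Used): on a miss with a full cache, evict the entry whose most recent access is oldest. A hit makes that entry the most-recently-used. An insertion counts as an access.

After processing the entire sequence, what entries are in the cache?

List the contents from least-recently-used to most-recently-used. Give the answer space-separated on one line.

LRU simulation (capacity=3):
  1. access Z: MISS. Cache (LRU->MRU): [Z]
  2. access W: MISS. Cache (LRU->MRU): [Z W]
  3. access Z: HIT. Cache (LRU->MRU): [W Z]
  4. access W: HIT. Cache (LRU->MRU): [Z W]
  5. access Z: HIT. Cache (LRU->MRU): [W Z]
  6. access P: MISS. Cache (LRU->MRU): [W Z P]
  7. access W: HIT. Cache (LRU->MRU): [Z P W]
  8. access P: HIT. Cache (LRU->MRU): [Z W P]
  9. access P: HIT. Cache (LRU->MRU): [Z W P]
  10. access P: HIT. Cache (LRU->MRU): [Z W P]
  11. access Z: HIT. Cache (LRU->MRU): [W P Z]
  12. access P: HIT. Cache (LRU->MRU): [W Z P]
  13. access Z: HIT. Cache (LRU->MRU): [W P Z]
  14. access E: MISS, evict W. Cache (LRU->MRU): [P Z E]
Total: 10 hits, 4 misses, 1 evictions

Answer: P Z E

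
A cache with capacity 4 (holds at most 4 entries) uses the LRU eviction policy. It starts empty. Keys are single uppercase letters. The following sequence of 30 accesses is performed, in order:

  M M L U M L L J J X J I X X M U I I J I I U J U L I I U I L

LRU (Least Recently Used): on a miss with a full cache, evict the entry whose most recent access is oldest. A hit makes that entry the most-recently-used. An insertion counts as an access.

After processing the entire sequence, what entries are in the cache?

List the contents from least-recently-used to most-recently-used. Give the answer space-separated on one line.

Answer: J U I L

Derivation:
LRU simulation (capacity=4):
  1. access M: MISS. Cache (LRU->MRU): [M]
  2. access M: HIT. Cache (LRU->MRU): [M]
  3. access L: MISS. Cache (LRU->MRU): [M L]
  4. access U: MISS. Cache (LRU->MRU): [M L U]
  5. access M: HIT. Cache (LRU->MRU): [L U M]
  6. access L: HIT. Cache (LRU->MRU): [U M L]
  7. access L: HIT. Cache (LRU->MRU): [U M L]
  8. access J: MISS. Cache (LRU->MRU): [U M L J]
  9. access J: HIT. Cache (LRU->MRU): [U M L J]
  10. access X: MISS, evict U. Cache (LRU->MRU): [M L J X]
  11. access J: HIT. Cache (LRU->MRU): [M L X J]
  12. access I: MISS, evict M. Cache (LRU->MRU): [L X J I]
  13. access X: HIT. Cache (LRU->MRU): [L J I X]
  14. access X: HIT. Cache (LRU->MRU): [L J I X]
  15. access M: MISS, evict L. Cache (LRU->MRU): [J I X M]
  16. access U: MISS, evict J. Cache (LRU->MRU): [I X M U]
  17. access I: HIT. Cache (LRU->MRU): [X M U I]
  18. access I: HIT. Cache (LRU->MRU): [X M U I]
  19. access J: MISS, evict X. Cache (LRU->MRU): [M U I J]
  20. access I: HIT. Cache (LRU->MRU): [M U J I]
  21. access I: HIT. Cache (LRU->MRU): [M U J I]
  22. access U: HIT. Cache (LRU->MRU): [M J I U]
  23. access J: HIT. Cache (LRU->MRU): [M I U J]
  24. access U: HIT. Cache (LRU->MRU): [M I J U]
  25. access L: MISS, evict M. Cache (LRU->MRU): [I J U L]
  26. access I: HIT. Cache (LRU->MRU): [J U L I]
  27. access I: HIT. Cache (LRU->MRU): [J U L I]
  28. access U: HIT. Cache (LRU->MRU): [J L I U]
  29. access I: HIT. Cache (LRU->MRU): [J L U I]
  30. access L: HIT. Cache (LRU->MRU): [J U I L]
Total: 20 hits, 10 misses, 6 evictions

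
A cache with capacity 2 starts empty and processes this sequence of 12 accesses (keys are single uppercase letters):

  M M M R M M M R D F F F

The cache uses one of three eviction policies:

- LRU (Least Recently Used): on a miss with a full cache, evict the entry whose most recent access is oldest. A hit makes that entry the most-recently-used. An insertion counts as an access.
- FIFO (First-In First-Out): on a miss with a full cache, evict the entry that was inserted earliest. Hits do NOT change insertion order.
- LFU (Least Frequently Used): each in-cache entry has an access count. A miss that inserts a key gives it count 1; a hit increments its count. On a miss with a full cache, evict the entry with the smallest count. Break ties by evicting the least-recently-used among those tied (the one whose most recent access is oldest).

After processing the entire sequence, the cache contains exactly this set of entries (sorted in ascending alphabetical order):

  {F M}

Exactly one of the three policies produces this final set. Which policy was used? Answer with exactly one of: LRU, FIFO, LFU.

Simulating under each policy and comparing final sets:
  LRU: final set = {D F} -> differs
  FIFO: final set = {D F} -> differs
  LFU: final set = {F M} -> MATCHES target
Only LFU produces the target set.

Answer: LFU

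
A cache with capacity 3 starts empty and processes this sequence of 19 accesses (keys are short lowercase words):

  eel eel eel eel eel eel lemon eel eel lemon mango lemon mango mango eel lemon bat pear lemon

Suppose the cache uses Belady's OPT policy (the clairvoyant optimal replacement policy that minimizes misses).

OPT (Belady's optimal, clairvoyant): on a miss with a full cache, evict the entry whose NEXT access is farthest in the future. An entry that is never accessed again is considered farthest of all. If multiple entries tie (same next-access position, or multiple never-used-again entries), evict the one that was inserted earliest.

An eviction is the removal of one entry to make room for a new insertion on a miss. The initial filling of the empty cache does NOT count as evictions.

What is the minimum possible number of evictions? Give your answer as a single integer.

OPT (Belady) simulation (capacity=3):
  1. access eel: MISS. Cache: [eel]
  2. access eel: HIT. Next use of eel: step 3. Cache: [eel]
  3. access eel: HIT. Next use of eel: step 4. Cache: [eel]
  4. access eel: HIT. Next use of eel: step 5. Cache: [eel]
  5. access eel: HIT. Next use of eel: step 6. Cache: [eel]
  6. access eel: HIT. Next use of eel: step 8. Cache: [eel]
  7. access lemon: MISS. Cache: [eel lemon]
  8. access eel: HIT. Next use of eel: step 9. Cache: [eel lemon]
  9. access eel: HIT. Next use of eel: step 15. Cache: [eel lemon]
  10. access lemon: HIT. Next use of lemon: step 12. Cache: [eel lemon]
  11. access mango: MISS. Cache: [eel lemon mango]
  12. access lemon: HIT. Next use of lemon: step 16. Cache: [eel lemon mango]
  13. access mango: HIT. Next use of mango: step 14. Cache: [eel lemon mango]
  14. access mango: HIT. Next use of mango: never. Cache: [eel lemon mango]
  15. access eel: HIT. Next use of eel: never. Cache: [eel lemon mango]
  16. access lemon: HIT. Next use of lemon: step 19. Cache: [eel lemon mango]
  17. access bat: MISS, evict eel (next use: never). Cache: [lemon mango bat]
  18. access pear: MISS, evict mango (next use: never). Cache: [lemon bat pear]
  19. access lemon: HIT. Next use of lemon: never. Cache: [lemon bat pear]
Total: 14 hits, 5 misses, 2 evictions

Answer: 2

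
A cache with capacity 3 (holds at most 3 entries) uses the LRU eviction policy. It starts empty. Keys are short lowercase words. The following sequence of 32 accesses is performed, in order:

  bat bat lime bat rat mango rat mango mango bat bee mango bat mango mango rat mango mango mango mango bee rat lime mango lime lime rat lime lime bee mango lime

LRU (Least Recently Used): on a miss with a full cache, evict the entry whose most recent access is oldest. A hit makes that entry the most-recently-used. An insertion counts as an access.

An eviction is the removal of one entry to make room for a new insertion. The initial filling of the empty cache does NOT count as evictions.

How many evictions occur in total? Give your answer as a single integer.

LRU simulation (capacity=3):
  1. access bat: MISS. Cache (LRU->MRU): [bat]
  2. access bat: HIT. Cache (LRU->MRU): [bat]
  3. access lime: MISS. Cache (LRU->MRU): [bat lime]
  4. access bat: HIT. Cache (LRU->MRU): [lime bat]
  5. access rat: MISS. Cache (LRU->MRU): [lime bat rat]
  6. access mango: MISS, evict lime. Cache (LRU->MRU): [bat rat mango]
  7. access rat: HIT. Cache (LRU->MRU): [bat mango rat]
  8. access mango: HIT. Cache (LRU->MRU): [bat rat mango]
  9. access mango: HIT. Cache (LRU->MRU): [bat rat mango]
  10. access bat: HIT. Cache (LRU->MRU): [rat mango bat]
  11. access bee: MISS, evict rat. Cache (LRU->MRU): [mango bat bee]
  12. access mango: HIT. Cache (LRU->MRU): [bat bee mango]
  13. access bat: HIT. Cache (LRU->MRU): [bee mango bat]
  14. access mango: HIT. Cache (LRU->MRU): [bee bat mango]
  15. access mango: HIT. Cache (LRU->MRU): [bee bat mango]
  16. access rat: MISS, evict bee. Cache (LRU->MRU): [bat mango rat]
  17. access mango: HIT. Cache (LRU->MRU): [bat rat mango]
  18. access mango: HIT. Cache (LRU->MRU): [bat rat mango]
  19. access mango: HIT. Cache (LRU->MRU): [bat rat mango]
  20. access mango: HIT. Cache (LRU->MRU): [bat rat mango]
  21. access bee: MISS, evict bat. Cache (LRU->MRU): [rat mango bee]
  22. access rat: HIT. Cache (LRU->MRU): [mango bee rat]
  23. access lime: MISS, evict mango. Cache (LRU->MRU): [bee rat lime]
  24. access mango: MISS, evict bee. Cache (LRU->MRU): [rat lime mango]
  25. access lime: HIT. Cache (LRU->MRU): [rat mango lime]
  26. access lime: HIT. Cache (LRU->MRU): [rat mango lime]
  27. access rat: HIT. Cache (LRU->MRU): [mango lime rat]
  28. access lime: HIT. Cache (LRU->MRU): [mango rat lime]
  29. access lime: HIT. Cache (LRU->MRU): [mango rat lime]
  30. access bee: MISS, evict mango. Cache (LRU->MRU): [rat lime bee]
  31. access mango: MISS, evict rat. Cache (LRU->MRU): [lime bee mango]
  32. access lime: HIT. Cache (LRU->MRU): [bee mango lime]
Total: 21 hits, 11 misses, 8 evictions

Answer: 8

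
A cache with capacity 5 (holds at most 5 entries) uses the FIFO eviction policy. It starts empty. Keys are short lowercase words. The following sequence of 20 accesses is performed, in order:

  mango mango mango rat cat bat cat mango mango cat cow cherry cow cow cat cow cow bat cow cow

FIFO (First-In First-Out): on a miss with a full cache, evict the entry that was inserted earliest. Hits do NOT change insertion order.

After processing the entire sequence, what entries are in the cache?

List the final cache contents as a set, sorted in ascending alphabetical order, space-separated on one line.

Answer: bat cat cherry cow rat

Derivation:
FIFO simulation (capacity=5):
  1. access mango: MISS. Cache (old->new): [mango]
  2. access mango: HIT. Cache (old->new): [mango]
  3. access mango: HIT. Cache (old->new): [mango]
  4. access rat: MISS. Cache (old->new): [mango rat]
  5. access cat: MISS. Cache (old->new): [mango rat cat]
  6. access bat: MISS. Cache (old->new): [mango rat cat bat]
  7. access cat: HIT. Cache (old->new): [mango rat cat bat]
  8. access mango: HIT. Cache (old->new): [mango rat cat bat]
  9. access mango: HIT. Cache (old->new): [mango rat cat bat]
  10. access cat: HIT. Cache (old->new): [mango rat cat bat]
  11. access cow: MISS. Cache (old->new): [mango rat cat bat cow]
  12. access cherry: MISS, evict mango. Cache (old->new): [rat cat bat cow cherry]
  13. access cow: HIT. Cache (old->new): [rat cat bat cow cherry]
  14. access cow: HIT. Cache (old->new): [rat cat bat cow cherry]
  15. access cat: HIT. Cache (old->new): [rat cat bat cow cherry]
  16. access cow: HIT. Cache (old->new): [rat cat bat cow cherry]
  17. access cow: HIT. Cache (old->new): [rat cat bat cow cherry]
  18. access bat: HIT. Cache (old->new): [rat cat bat cow cherry]
  19. access cow: HIT. Cache (old->new): [rat cat bat cow cherry]
  20. access cow: HIT. Cache (old->new): [rat cat bat cow cherry]
Total: 14 hits, 6 misses, 1 evictions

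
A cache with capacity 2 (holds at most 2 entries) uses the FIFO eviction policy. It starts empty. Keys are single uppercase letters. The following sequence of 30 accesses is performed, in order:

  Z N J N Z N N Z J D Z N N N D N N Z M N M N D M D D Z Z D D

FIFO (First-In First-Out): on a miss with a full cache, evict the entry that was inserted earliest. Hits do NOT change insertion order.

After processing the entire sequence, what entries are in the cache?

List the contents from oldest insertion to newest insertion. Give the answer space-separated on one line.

Answer: Z D

Derivation:
FIFO simulation (capacity=2):
  1. access Z: MISS. Cache (old->new): [Z]
  2. access N: MISS. Cache (old->new): [Z N]
  3. access J: MISS, evict Z. Cache (old->new): [N J]
  4. access N: HIT. Cache (old->new): [N J]
  5. access Z: MISS, evict N. Cache (old->new): [J Z]
  6. access N: MISS, evict J. Cache (old->new): [Z N]
  7. access N: HIT. Cache (old->new): [Z N]
  8. access Z: HIT. Cache (old->new): [Z N]
  9. access J: MISS, evict Z. Cache (old->new): [N J]
  10. access D: MISS, evict N. Cache (old->new): [J D]
  11. access Z: MISS, evict J. Cache (old->new): [D Z]
  12. access N: MISS, evict D. Cache (old->new): [Z N]
  13. access N: HIT. Cache (old->new): [Z N]
  14. access N: HIT. Cache (old->new): [Z N]
  15. access D: MISS, evict Z. Cache (old->new): [N D]
  16. access N: HIT. Cache (old->new): [N D]
  17. access N: HIT. Cache (old->new): [N D]
  18. access Z: MISS, evict N. Cache (old->new): [D Z]
  19. access M: MISS, evict D. Cache (old->new): [Z M]
  20. access N: MISS, evict Z. Cache (old->new): [M N]
  21. access M: HIT. Cache (old->new): [M N]
  22. access N: HIT. Cache (old->new): [M N]
  23. access D: MISS, evict M. Cache (old->new): [N D]
  24. access M: MISS, evict N. Cache (old->new): [D M]
  25. access D: HIT. Cache (old->new): [D M]
  26. access D: HIT. Cache (old->new): [D M]
  27. access Z: MISS, evict D. Cache (old->new): [M Z]
  28. access Z: HIT. Cache (old->new): [M Z]
  29. access D: MISS, evict M. Cache (old->new): [Z D]
  30. access D: HIT. Cache (old->new): [Z D]
Total: 13 hits, 17 misses, 15 evictions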